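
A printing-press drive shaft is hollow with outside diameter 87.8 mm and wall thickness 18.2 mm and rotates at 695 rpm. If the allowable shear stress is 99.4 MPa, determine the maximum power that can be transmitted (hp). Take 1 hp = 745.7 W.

J = π(d_o⁴ − d_i⁴)/32 = π(0.0878⁴ − 0.0514⁴)/32 = 5.149×10^-6 m⁴.
T_max = τ_allow·J/r = 9.94×10^7 × 5.149×10^-6 / 0.0439 = 11660 N·m.
ω = 2π·695/60 = 72.78 rad/s, so P_max = T_max·ω = 8.485×10^5 W.

1140 hp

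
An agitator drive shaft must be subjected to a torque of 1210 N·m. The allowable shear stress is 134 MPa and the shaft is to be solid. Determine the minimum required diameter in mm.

For a solid shaft τ_max = 16T/(πd³), so d = (16T/(π τ_allow))^(1/3) = (16·1210/(π·1.34×10^8))^(1/3) = 0.03583 m.

35.8 mm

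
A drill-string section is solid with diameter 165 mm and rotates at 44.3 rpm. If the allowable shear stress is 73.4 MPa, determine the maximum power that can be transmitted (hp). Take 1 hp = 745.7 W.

J = πd⁴/32 = π(0.165)⁴/32 = 7.277×10^-5 m⁴.
T_max = τ_allow·J/r = 7.34×10^7 × 7.277×10^-5 / 0.0825 = 64740 N·m.
ω = 2π·44.3/60 = 4.639 rad/s, so P_max = T_max·ω = 3.003×10^5 W.

403 hp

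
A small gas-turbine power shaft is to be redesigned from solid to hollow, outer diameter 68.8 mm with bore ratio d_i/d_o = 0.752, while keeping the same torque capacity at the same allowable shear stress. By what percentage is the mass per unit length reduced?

Equal τ_max and T ⇒ the solid shaft needs d_s³ = d_o³(1−k⁴), so d_s = 68.8·(1−0.752⁴)^(1/3) = 60.51 mm.
Area ratio A_h/A_s = d_o²(1−k²)/d_s² = (1−k²)/(1−k⁴)^(2/3) = 0.5618.
Mass saving = 1 − 0.5618 = 43.8 %.

43.8 %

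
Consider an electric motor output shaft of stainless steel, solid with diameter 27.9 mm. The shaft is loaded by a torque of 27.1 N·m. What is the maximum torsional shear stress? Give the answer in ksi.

0.922 ksi

J = πd⁴/32 = π(0.0279)⁴/32 = 5.949×10^-8 m⁴.
τ_max = T·r/J = 27.10 × 0.0139 / 5.949×10^-8 = 6.355×10^6 Pa.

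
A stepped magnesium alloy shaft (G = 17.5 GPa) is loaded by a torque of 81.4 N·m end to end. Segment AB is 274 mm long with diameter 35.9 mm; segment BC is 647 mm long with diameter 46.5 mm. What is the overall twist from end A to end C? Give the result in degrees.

0.823°

J_AB = π(0.0359)⁴/32 = 1.63×10^-7 m⁴; J_BC = π(0.0465)⁴/32 = 4.59×10^-7 m⁴.
θ = (T/G)·Σ L_i/J_i = (81.40/17.5×10⁹)·(0.274/1.63×10^-7 + 0.647/4.59×10^-7) = 0.01437 rad.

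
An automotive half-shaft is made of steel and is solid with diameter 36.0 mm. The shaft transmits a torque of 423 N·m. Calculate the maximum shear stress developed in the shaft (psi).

J = πd⁴/32 = π(0.0360)⁴/32 = 1.649×10^-7 m⁴.
τ_max = T·r/J = 423.0 × 0.0180 / 1.649×10^-7 = 4.617×10^7 Pa.

6700 psi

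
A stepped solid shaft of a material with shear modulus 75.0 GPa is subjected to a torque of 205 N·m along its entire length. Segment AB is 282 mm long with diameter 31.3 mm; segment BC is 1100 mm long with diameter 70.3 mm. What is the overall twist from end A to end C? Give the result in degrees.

J_AB = π(0.0313)⁴/32 = 9.42×10^-8 m⁴; J_BC = π(0.0703)⁴/32 = 2.40×10^-6 m⁴.
θ = (T/G)·Σ L_i/J_i = (205.0/75.0×10⁹)·(0.282/9.42×10^-8 + 1.10/2.40×10^-6) = 9.434×10^-3 rad.

0.541°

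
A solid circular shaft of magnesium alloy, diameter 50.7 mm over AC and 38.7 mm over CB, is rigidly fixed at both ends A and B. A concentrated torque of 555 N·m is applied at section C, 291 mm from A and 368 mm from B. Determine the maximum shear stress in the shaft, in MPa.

Compatibility: T_A·a/J_AC = T_B·b/J_CB with T_A + T_B = T₀.
J_AC = 6.49×10^-7 m⁴, J_CB = 2.20×10^-7 m⁴, so T_A = T₀·(J_AC/a)/((J_AC/a)+(J_CB/b)) = 437.5 N·m, T_B = 117.5 N·m.
τ in each portion: τ_AC = 1.71×10^7 Pa, τ_CB = 1.03×10^7 Pa; maximum is in AC.
τ_max = T_AC·r/J = 437.5·0.0254/6.49×10^-7 = 1.710×10^7 Pa.

17.1 MPa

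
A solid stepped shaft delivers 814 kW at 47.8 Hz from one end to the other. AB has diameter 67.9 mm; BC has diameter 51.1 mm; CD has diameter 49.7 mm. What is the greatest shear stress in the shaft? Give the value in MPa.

112 MPa

ω = 2π·47.8 = 300.3 rad/s, so T = P/ω = 814×10³ / 300.3 = 2710 N·m.
Under the same torque, τ_max = 16T/(πd³) is largest where d is smallest — segment CD (d = 49.7 mm).
τ_max = 16·2710/(π·(0.0497)³) = 1.124×10^8 Pa.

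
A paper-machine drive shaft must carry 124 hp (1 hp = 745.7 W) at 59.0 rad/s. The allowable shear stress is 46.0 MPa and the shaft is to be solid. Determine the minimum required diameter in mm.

ω = 59.0 rad/s, so T = P/ω = 124×745.7 / 59.00 = 1567 N·m.
For a solid shaft τ_max = 16T/(πd³), so d = (16T/(π τ_allow))^(1/3) = (16·1567/(π·4.60×10^7))^(1/3) = 0.05578 m.

55.8 mm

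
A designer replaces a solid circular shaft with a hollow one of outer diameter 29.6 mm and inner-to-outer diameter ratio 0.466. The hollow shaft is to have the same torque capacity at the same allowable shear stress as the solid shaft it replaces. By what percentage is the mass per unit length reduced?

19.2 %

Equal τ_max and T ⇒ the solid shaft needs d_s³ = d_o³(1−k⁴), so d_s = 29.6·(1−0.466⁴)^(1/3) = 29.13 mm.
Area ratio A_h/A_s = d_o²(1−k²)/d_s² = (1−k²)/(1−k⁴)^(2/3) = 0.8085.
Mass saving = 1 − 0.8085 = 19.2 %.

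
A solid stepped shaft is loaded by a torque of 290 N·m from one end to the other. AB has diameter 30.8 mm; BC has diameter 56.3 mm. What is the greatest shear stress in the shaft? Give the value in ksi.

Under the same torque, τ_max = 16T/(πd³) is largest where d is smallest — segment AB (d = 30.8 mm).
τ_max = 16·290.0/(π·(0.0308)³) = 5.055×10^7 Pa.

7.33 ksi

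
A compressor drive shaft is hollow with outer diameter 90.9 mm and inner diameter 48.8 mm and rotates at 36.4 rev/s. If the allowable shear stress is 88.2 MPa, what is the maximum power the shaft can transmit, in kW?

J = π(d_o⁴ − d_i⁴)/32 = π(0.0909⁴ − 0.0488⁴)/32 = 6.146×10^-6 m⁴.
T_max = τ_allow·J/r = 8.82×10^7 × 6.146×10^-6 / 0.0455 = 11930 N·m.
ω = 2π·36.4 = 228.7 rad/s, so P_max = T_max·ω = 2.728×10^6 W.

2730 kW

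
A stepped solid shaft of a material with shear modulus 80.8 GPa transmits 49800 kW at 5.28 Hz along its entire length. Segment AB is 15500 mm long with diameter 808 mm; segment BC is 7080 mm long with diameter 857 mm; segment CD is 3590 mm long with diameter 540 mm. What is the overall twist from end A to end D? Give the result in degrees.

ω = 2π·5.28 = 33.18 rad/s, so T = P/ω = 49800×10³ / 33.18 = 1.501e6 N·m.
J_AB = π(0.808)⁴/32 = 0.0418 m⁴; J_BC = π(0.857)⁴/32 = 0.0530 m⁴; J_CD = π(0.540)⁴/32 = 8.35×10^-3 m⁴.
θ = (T/G)·Σ L_i/J_i = (1.501e6/80.8×10⁹)·(15.5/0.0418 + 7.08/0.0530 + 3.59/8.35×10^-3) = 0.01735 rad.

0.994°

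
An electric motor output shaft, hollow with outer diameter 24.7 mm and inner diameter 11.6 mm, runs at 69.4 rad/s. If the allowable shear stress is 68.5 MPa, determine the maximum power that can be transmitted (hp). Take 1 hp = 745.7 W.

J = π(d_o⁴ − d_i⁴)/32 = π(0.0247⁴ − 0.0116⁴)/32 = 3.476×10^-8 m⁴.
T_max = τ_allow·J/r = 6.85×10^7 × 3.476×10^-8 / 0.0123 = 192.8 N·m.
ω = 69.4 rad/s, so P_max = T_max·ω = 1.338×10^4 W.

17.9 hp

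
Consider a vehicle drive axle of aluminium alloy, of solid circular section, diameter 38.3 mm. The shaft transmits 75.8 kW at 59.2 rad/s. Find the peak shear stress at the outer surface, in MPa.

116 MPa

ω = 59.2 rad/s, so T = P/ω = 75.8×10³ / 59.20 = 1280 N·m.
J = πd⁴/32 = π(0.0383)⁴/32 = 2.112×10^-7 m⁴.
τ_max = T·r/J = 1280 × 0.0191 / 2.112×10^-7 = 1.161×10^8 Pa.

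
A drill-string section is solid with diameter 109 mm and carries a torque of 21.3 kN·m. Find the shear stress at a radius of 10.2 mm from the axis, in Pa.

J = πd⁴/32 = π(0.109)⁴/32 = 1.386×10^-5 m⁴.
Shear stress varies linearly with radius: τ = T·r/J = 21300 × 0.0102 / 1.386×10^-5 = 1.568×10^7 Pa.

1.57e7 Pa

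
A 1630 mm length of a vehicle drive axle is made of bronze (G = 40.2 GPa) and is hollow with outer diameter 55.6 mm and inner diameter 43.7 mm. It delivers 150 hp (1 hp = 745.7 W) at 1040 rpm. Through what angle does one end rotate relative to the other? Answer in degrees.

ω = 2π·1040/60 = 108.9 rad/s, so T = P/ω = 150×745.7 / 108.9 = 1027 N·m.
J = π(d_o⁴ − d_i⁴)/32 = π(0.0556⁴ − 0.0437⁴)/32 = 5.802×10^-7 m⁴.
θ = T·L/(G·J) = 1027 × 1.63 / (40.2×10⁹ × 5.802×10^-7) = 0.07178 rad.

4.11°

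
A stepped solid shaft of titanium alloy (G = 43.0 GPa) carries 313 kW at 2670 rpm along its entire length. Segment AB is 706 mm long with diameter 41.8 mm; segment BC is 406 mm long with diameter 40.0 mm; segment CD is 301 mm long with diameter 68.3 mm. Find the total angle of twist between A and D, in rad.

ω = 2π·2670/60 = 279.6 rad/s, so T = P/ω = 313×10³ / 279.6 = 1119 N·m.
J_AB = π(0.0418)⁴/32 = 3.00×10^-7 m⁴; J_BC = π(0.0400)⁴/32 = 2.51×10^-7 m⁴; J_CD = π(0.0683)⁴/32 = 2.14×10^-6 m⁴.
θ = (T/G)·Σ L_i/J_i = (1119/43.0×10⁹)·(0.706/3.00×10^-7 + 0.406/2.51×10^-7 + 0.301/2.14×10^-6) = 0.1070 rad.

0.107 rad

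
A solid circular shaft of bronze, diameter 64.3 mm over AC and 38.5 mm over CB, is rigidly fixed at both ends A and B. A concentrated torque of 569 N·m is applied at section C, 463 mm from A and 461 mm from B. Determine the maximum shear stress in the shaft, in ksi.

1.40 ksi

Compatibility: T_A·a/J_AC = T_B·b/J_CB with T_A + T_B = T₀.
J_AC = 1.68×10^-6 m⁴, J_CB = 2.16×10^-7 m⁴, so T_A = T₀·(J_AC/a)/((J_AC/a)+(J_CB/b)) = 503.9 N·m, T_B = 65.05 N·m.
τ in each portion: τ_AC = 9.65×10^6 Pa, τ_CB = 5.81×10^6 Pa; maximum is in AC.
τ_max = T_AC·r/J = 503.9·0.0321/1.68×10^-6 = 9.654×10^6 Pa.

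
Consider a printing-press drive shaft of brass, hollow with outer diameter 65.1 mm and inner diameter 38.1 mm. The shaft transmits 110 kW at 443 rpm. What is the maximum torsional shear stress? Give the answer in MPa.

ω = 2π·443/60 = 46.39 rad/s, so T = P/ω = 110×10³ / 46.39 = 2371 N·m.
J = π(d_o⁴ − d_i⁴)/32 = π(0.0651⁴ − 0.0381⁴)/32 = 1.556×10^-6 m⁴.
τ_max = T·r/J = 2371 × 0.0325 / 1.556×10^-6 = 4.959×10^7 Pa.

49.6 MPa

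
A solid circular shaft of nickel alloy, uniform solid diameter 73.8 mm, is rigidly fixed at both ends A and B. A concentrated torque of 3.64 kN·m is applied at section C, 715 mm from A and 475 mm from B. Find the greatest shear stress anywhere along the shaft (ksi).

With uniform GJ and both ends fixed, compatibility θ_AC = θ_CB gives T_A·a = T_B·b, together with T_A + T_B = T₀.
T_A = T₀·b/(a+b) = 3640·475/1190 = 1453 N·m; T_B = 2187 N·m.
τ in each portion: τ_AC = 1.84×10^7 Pa, τ_CB = 2.77×10^7 Pa; maximum is in CB.
τ_max = T_CB·r/J = 2187·0.0369/2.91×10^-6 = 2.771×10^7 Pa.

4.02 ksi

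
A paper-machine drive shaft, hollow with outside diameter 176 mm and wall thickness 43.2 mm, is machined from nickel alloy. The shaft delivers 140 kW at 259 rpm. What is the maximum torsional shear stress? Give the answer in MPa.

5.17 MPa

ω = 2π·259/60 = 27.12 rad/s, so T = P/ω = 140×10³ / 27.12 = 5162 N·m.
J = π(d_o⁴ − d_i⁴)/32 = π(0.176⁴ − 0.0896⁴)/32 = 8.787×10^-5 m⁴.
τ_max = T·r/J = 5162 × 0.0880 / 8.787×10^-5 = 5.169×10^6 Pa.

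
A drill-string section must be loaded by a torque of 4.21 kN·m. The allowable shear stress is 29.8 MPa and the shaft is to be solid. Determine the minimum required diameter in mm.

89.6 mm

For a solid shaft τ_max = 16T/(πd³), so d = (16T/(π τ_allow))^(1/3) = (16·4210/(π·2.98×10^7))^(1/3) = 0.08961 m.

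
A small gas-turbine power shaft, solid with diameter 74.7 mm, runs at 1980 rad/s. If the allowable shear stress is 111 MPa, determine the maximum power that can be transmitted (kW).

18000 kW

J = πd⁴/32 = π(0.0747)⁴/32 = 3.057×10^-6 m⁴.
T_max = τ_allow·J/r = 1.11×10^8 × 3.057×10^-6 / 0.0374 = 9085 N·m.
ω = 1980 rad/s, so P_max = T_max·ω = 1.799×10^7 W.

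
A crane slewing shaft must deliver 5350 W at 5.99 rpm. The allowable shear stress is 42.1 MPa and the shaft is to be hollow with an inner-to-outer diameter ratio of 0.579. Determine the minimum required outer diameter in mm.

ω = 2π·5.99/60 = 0.6273 rad/s, so T = P/ω = 5350 / 0.6273 = 8529 N·m.
For a hollow shaft with d_i/d_o = 0.579: τ_max = 16T/(π d_o³ (1−k⁴)), so d_o = [16T/(π τ_allow (1−k⁴))]^(1/3) = [16·8529/(π·4.21×10^7·0.8876)]^(1/3) = 0.1051 m.

105 mm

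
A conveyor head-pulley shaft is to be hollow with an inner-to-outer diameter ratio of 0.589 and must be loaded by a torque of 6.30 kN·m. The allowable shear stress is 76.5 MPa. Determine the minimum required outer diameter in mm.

78.1 mm

For a hollow shaft with d_i/d_o = 0.589: τ_max = 16T/(π d_o³ (1−k⁴)), so d_o = [16T/(π τ_allow (1−k⁴))]^(1/3) = [16·6300/(π·7.65×10^7·0.8796)]^(1/3) = 0.07812 m.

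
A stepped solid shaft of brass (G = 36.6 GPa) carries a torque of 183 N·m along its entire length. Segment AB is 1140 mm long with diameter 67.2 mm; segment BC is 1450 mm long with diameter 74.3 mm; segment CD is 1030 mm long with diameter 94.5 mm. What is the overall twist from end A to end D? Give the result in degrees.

0.340°

J_AB = π(0.0672)⁴/32 = 2.00×10^-6 m⁴; J_BC = π(0.0743)⁴/32 = 2.99×10^-6 m⁴; J_CD = π(0.0945)⁴/32 = 7.83×10^-6 m⁴.
θ = (T/G)·Σ L_i/J_i = (183.0/36.6×10⁹)·(1.14/2.00×10^-6 + 1.45/2.99×10^-6 + 1.03/7.83×10^-6) = 5.928×10^-3 rad.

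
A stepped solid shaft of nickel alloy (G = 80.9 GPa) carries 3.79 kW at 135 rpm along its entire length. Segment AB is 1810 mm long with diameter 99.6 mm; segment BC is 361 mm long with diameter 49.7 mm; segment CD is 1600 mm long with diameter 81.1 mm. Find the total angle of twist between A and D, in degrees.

0.222°

ω = 2π·135/60 = 14.14 rad/s, so T = P/ω = 3.79×10³ / 14.14 = 268.1 N·m.
J_AB = π(0.0996)⁴/32 = 9.66×10^-6 m⁴; J_BC = π(0.0497)⁴/32 = 5.99×10^-7 m⁴; J_CD = π(0.0811)⁴/32 = 4.25×10^-6 m⁴.
θ = (T/G)·Σ L_i/J_i = (268.1/80.9×10⁹)·(1.81/9.66×10^-6 + 0.361/5.99×10^-7 + 1.60/4.25×10^-6) = 3.866×10^-3 rad.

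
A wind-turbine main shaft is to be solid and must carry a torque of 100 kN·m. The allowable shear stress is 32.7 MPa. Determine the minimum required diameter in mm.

250 mm

For a solid shaft τ_max = 16T/(πd³), so d = (16T/(π τ_allow))^(1/3) = (16·100000/(π·3.27×10^7))^(1/3) = 0.2497 m.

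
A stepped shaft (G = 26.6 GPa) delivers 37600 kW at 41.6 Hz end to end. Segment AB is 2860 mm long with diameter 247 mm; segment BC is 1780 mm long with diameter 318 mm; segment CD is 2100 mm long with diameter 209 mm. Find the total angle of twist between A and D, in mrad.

113 mrad

ω = 2π·41.6 = 261.4 rad/s, so T = P/ω = 37600×10³ / 261.4 = 143900 N·m.
J_AB = π(0.247)⁴/32 = 3.65×10^-4 m⁴; J_BC = π(0.318)⁴/32 = 1.00×10^-3 m⁴; J_CD = π(0.209)⁴/32 = 1.87×10^-4 m⁴.
θ = (T/G)·Σ L_i/J_i = (143900/26.6×10⁹)·(2.86/3.65×10^-4 + 1.78/1.00×10^-3 + 2.10/1.87×10^-4) = 0.1125 rad.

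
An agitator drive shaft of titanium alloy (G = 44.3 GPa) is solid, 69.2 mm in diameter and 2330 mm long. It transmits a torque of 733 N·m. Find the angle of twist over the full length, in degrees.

0.981°

J = πd⁴/32 = π(0.0692)⁴/32 = 2.251×10^-6 m⁴.
θ = T·L/(G·J) = 733.0 × 2.33 / (44.3×10⁹ × 2.251×10^-6) = 0.01713 rad.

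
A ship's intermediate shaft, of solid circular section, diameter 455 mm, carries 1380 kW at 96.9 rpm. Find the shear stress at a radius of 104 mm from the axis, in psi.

ω = 2π·96.9/60 = 10.15 rad/s, so T = P/ω = 1380×10³ / 10.15 = 136000 N·m.
J = πd⁴/32 = π(0.455)⁴/32 = 4.208×10^-3 m⁴.
Shear stress varies linearly with radius: τ = T·r/J = 136000 × 0.104 / 4.208×10^-3 = 3.361×10^6 Pa.

488 psi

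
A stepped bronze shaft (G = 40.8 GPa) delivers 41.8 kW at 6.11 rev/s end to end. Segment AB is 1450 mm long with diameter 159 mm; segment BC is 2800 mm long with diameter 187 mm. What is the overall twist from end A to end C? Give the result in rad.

ω = 2π·6.11 = 38.39 rad/s, so T = P/ω = 41.8×10³ / 38.39 = 1089 N·m.
J_AB = π(0.159)⁴/32 = 6.27×10^-5 m⁴; J_BC = π(0.187)⁴/32 = 1.20×10^-4 m⁴.
θ = (T/G)·Σ L_i/J_i = (1089/40.8×10⁹)·(1.45/6.27×10^-5 + 2.80/1.20×10^-4) = 1.239×10^-3 rad.

0.00124 rad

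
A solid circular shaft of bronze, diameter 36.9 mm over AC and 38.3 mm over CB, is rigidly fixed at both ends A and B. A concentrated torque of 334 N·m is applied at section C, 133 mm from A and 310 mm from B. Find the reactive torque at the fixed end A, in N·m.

223 N·m

Compatibility: T_A·a/J_AC = T_B·b/J_CB with T_A + T_B = T₀.
J_AC = 1.82×10^-7 m⁴, J_CB = 2.11×10^-7 m⁴, so T_A = T₀·(J_AC/a)/((J_AC/a)+(J_CB/b)) = 223.0 N·m, T_B = 111.0 N·m.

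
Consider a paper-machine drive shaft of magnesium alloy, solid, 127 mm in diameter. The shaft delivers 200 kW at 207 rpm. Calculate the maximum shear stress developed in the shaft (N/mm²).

ω = 2π·207/60 = 21.68 rad/s, so T = P/ω = 200×10³ / 21.68 = 9226 N·m.
J = πd⁴/32 = π(0.127)⁴/32 = 2.554×10^-5 m⁴.
τ_max = T·r/J = 9226 × 0.0635 / 2.554×10^-5 = 2.294×10^7 Pa.

22.9 N/mm²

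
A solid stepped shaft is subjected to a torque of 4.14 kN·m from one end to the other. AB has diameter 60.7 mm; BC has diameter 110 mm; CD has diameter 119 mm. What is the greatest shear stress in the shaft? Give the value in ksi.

Under the same torque, τ_max = 16T/(πd³) is largest where d is smallest — segment AB (d = 60.7 mm).
τ_max = 16·4140/(π·(0.0607)³) = 9.428×10^7 Pa.

13.7 ksi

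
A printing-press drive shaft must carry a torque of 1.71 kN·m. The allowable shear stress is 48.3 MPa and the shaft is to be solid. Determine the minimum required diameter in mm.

56.5 mm

For a solid shaft τ_max = 16T/(πd³), so d = (16T/(π τ_allow))^(1/3) = (16·1710/(π·4.83×10^7))^(1/3) = 0.05649 m.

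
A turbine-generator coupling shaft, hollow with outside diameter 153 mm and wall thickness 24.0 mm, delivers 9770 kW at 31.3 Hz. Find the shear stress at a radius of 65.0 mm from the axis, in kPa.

77100 kPa

ω = 2π·31.3 = 196.7 rad/s, so T = P/ω = 9770×10³ / 196.7 = 49680 N·m.
J = π(d_o⁴ − d_i⁴)/32 = π(0.153⁴ − 0.105⁴)/32 = 4.186×10^-5 m⁴.
Shear stress varies linearly with radius: τ = T·r/J = 49680 × 0.0650 / 4.186×10^-5 = 7.713×10^7 Pa.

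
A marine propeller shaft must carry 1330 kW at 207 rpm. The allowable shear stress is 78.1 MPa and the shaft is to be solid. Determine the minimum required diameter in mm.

ω = 2π·207/60 = 21.68 rad/s, so T = P/ω = 1330×10³ / 21.68 = 61360 N·m.
For a solid shaft τ_max = 16T/(πd³), so d = (16T/(π τ_allow))^(1/3) = (16·61360/(π·7.81×10^7))^(1/3) = 0.1588 m.

159 mm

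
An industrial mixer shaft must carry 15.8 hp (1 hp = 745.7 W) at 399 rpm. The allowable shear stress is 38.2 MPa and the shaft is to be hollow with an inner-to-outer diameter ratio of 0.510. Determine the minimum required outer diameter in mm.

34.3 mm

ω = 2π·399/60 = 41.78 rad/s, so T = P/ω = 15.8×745.7 / 41.78 = 282.0 N·m.
For a hollow shaft with d_i/d_o = 0.510: τ_max = 16T/(π d_o³ (1−k⁴)), so d_o = [16T/(π τ_allow (1−k⁴))]^(1/3) = [16·282.0/(π·3.82×10^7·0.9323)]^(1/3) = 0.03429 m.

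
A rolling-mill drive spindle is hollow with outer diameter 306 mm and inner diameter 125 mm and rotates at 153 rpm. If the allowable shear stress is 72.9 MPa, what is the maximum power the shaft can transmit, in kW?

J = π(d_o⁴ − d_i⁴)/32 = π(0.306⁴ − 0.125⁴)/32 = 8.368×10^-4 m⁴.
T_max = τ_allow·J/r = 7.29×10^7 × 8.368×10^-4 / 0.153 = 398700 N·m.
ω = 2π·153/60 = 16.02 rad/s, so P_max = T_max·ω = 6.388×10^6 W.

6390 kW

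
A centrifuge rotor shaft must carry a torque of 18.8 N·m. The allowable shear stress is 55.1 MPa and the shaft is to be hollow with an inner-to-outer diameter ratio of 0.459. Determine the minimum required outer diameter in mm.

12.2 mm

For a hollow shaft with d_i/d_o = 0.459: τ_max = 16T/(π d_o³ (1−k⁴)), so d_o = [16T/(π τ_allow (1−k⁴))]^(1/3) = [16·18.80/(π·5.51×10^7·0.9556)]^(1/3) = 0.01221 m.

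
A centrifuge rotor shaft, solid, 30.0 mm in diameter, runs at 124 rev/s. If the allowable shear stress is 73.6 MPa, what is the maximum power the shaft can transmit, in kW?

J = πd⁴/32 = π(0.0300)⁴/32 = 7.952×10^-8 m⁴.
T_max = τ_allow·J/r = 7.36×10^7 × 7.952×10^-8 / 0.0150 = 390.2 N·m.
ω = 2π·124 = 779.1 rad/s, so P_max = T_max·ω = 3.040×10^5 W.

304 kW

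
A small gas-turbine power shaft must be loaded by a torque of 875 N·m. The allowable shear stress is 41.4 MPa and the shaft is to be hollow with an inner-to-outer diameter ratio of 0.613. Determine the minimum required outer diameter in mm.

For a hollow shaft with d_i/d_o = 0.613: τ_max = 16T/(π d_o³ (1−k⁴)), so d_o = [16T/(π τ_allow (1−k⁴))]^(1/3) = [16·875.0/(π·4.14×10^7·0.8588)]^(1/3) = 0.05005 m.

50.0 mm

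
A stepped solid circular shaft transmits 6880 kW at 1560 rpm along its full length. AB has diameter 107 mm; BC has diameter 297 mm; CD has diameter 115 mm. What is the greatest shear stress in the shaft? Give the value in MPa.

ω = 2π·1560/60 = 163.4 rad/s, so T = P/ω = 6880×10³ / 163.4 = 42110 N·m.
Under the same torque, τ_max = 16T/(πd³) is largest where d is smallest — segment AB (d = 107 mm).
τ_max = 16·42110/(π·(0.107)³) = 1.751×10^8 Pa.

175 MPa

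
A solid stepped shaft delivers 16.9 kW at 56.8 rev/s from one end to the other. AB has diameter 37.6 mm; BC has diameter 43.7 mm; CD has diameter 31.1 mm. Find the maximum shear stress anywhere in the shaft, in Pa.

8.02e6 Pa

ω = 2π·56.8 = 356.9 rad/s, so T = P/ω = 16.9×10³ / 356.9 = 47.35 N·m.
Under the same torque, τ_max = 16T/(πd³) is largest where d is smallest — segment CD (d = 31.1 mm).
τ_max = 16·47.35/(π·(0.0311)³) = 8.018×10^6 Pa.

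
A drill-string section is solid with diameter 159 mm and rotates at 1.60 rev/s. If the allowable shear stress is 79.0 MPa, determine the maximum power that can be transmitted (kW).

627 kW

J = πd⁴/32 = π(0.159)⁴/32 = 6.275×10^-5 m⁴.
T_max = τ_allow·J/r = 7.90×10^7 × 6.275×10^-5 / 0.0795 = 62350 N·m.
ω = 2π·1.60 = 10.05 rad/s, so P_max = T_max·ω = 6.268×10^5 W.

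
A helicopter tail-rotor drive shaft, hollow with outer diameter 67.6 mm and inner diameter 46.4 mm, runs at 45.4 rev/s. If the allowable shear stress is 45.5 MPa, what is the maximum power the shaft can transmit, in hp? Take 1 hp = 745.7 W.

J = π(d_o⁴ − d_i⁴)/32 = π(0.0676⁴ − 0.0464⁴)/32 = 1.595×10^-6 m⁴.
T_max = τ_allow·J/r = 4.55×10^7 × 1.595×10^-6 / 0.0338 = 2147 N·m.
ω = 2π·45.4 = 285.3 rad/s, so P_max = T_max·ω = 6.125×10^5 W.

821 hp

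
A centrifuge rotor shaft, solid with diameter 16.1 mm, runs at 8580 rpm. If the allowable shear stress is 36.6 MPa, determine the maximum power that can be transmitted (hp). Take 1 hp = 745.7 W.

J = πd⁴/32 = π(0.0161)⁴/32 = 6.596×10^-9 m⁴.
T_max = τ_allow·J/r = 3.66×10^7 × 6.596×10^-9 / 0.00805 = 29.99 N·m.
ω = 2π·8580/60 = 898.5 rad/s, so P_max = T_max·ω = 2.695×10^4 W.

36.1 hp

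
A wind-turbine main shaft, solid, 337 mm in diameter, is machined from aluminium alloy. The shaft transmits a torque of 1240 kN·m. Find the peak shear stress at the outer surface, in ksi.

23.9 ksi

J = πd⁴/32 = π(0.337)⁴/32 = 1.266×10^-3 m⁴.
τ_max = T·r/J = 1.240e6 × 0.169 / 1.266×10^-3 = 1.650×10^8 Pa.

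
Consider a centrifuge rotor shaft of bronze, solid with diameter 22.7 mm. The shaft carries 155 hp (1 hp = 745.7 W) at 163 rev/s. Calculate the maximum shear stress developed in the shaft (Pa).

ω = 2π·163 = 1024 rad/s, so T = P/ω = 155×745.7 / 1024 = 112.9 N·m.
J = πd⁴/32 = π(0.0227)⁴/32 = 2.607×10^-8 m⁴.
τ_max = T·r/J = 112.9 × 0.0113 / 2.607×10^-8 = 4.914×10^7 Pa.

4.91e7 Pa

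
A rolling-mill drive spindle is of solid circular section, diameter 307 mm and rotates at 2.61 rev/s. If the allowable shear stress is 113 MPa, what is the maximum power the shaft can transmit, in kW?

J = πd⁴/32 = π(0.307)⁴/32 = 8.721×10^-4 m⁴.
T_max = τ_allow·J/r = 1.13×10^8 × 8.721×10^-4 / 0.153 = 642000 N·m.
ω = 2π·2.61 = 16.40 rad/s, so P_max = T_max·ω = 1.053×10^7 W.

10500 kW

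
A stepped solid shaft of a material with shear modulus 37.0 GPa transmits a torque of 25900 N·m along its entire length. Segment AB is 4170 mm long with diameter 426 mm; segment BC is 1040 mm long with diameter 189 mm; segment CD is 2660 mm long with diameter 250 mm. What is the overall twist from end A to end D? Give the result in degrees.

J_AB = π(0.426)⁴/32 = 3.23×10^-3 m⁴; J_BC = π(0.189)⁴/32 = 1.25×10^-4 m⁴; J_CD = π(0.250)⁴/32 = 3.83×10^-4 m⁴.
θ = (T/G)·Σ L_i/J_i = (25900/37.0×10⁹)·(4.17/3.23×10^-3 + 1.04/1.25×10^-4 + 2.66/3.83×10^-4) = 0.01157 rad.

0.663°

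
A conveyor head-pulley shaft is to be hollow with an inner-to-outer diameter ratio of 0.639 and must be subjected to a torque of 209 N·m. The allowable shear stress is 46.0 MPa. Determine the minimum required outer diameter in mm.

For a hollow shaft with d_i/d_o = 0.639: τ_max = 16T/(π d_o³ (1−k⁴)), so d_o = [16T/(π τ_allow (1−k⁴))]^(1/3) = [16·209.0/(π·4.60×10^7·0.8333)]^(1/3) = 0.03028 m.

30.3 mm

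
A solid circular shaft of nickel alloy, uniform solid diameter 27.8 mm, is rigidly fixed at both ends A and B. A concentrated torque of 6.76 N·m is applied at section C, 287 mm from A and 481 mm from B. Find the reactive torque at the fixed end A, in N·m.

4.23 N·m

With uniform GJ and both ends fixed, compatibility θ_AC = θ_CB gives T_A·a = T_B·b, together with T_A + T_B = T₀.
T_A = T₀·b/(a+b) = 6.760·481/768.0 = 4.234 N·m; T_B = 2.526 N·m.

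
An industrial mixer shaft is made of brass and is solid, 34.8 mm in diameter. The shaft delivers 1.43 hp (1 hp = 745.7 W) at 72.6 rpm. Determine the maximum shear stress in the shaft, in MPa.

ω = 2π·72.6/60 = 7.603 rad/s, so T = P/ω = 1.43×745.7 / 7.603 = 140.3 N·m.
J = πd⁴/32 = π(0.0348)⁴/32 = 1.440×10^-7 m⁴.
τ_max = T·r/J = 140.3 × 0.0174 / 1.440×10^-7 = 1.695×10^7 Pa.

16.9 MPa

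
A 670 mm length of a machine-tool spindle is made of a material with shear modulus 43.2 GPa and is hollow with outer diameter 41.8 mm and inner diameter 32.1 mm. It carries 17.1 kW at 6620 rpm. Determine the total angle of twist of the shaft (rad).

ω = 2π·6620/60 = 693.2 rad/s, so T = P/ω = 17.1×10³ / 693.2 = 24.67 N·m.
J = π(d_o⁴ − d_i⁴)/32 = π(0.0418⁴ − 0.0321⁴)/32 = 1.955×10^-7 m⁴.
θ = T·L/(G·J) = 24.67 × 0.670 / (43.2×10⁹ × 1.955×10^-7) = 1.957×10^-3 rad.

0.00196 rad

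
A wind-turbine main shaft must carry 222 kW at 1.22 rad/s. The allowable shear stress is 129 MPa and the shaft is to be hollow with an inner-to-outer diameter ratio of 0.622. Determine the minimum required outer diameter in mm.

204 mm

ω = 1.22 rad/s, so T = P/ω = 222×10³ / 1.220 = 182000 N·m.
For a hollow shaft with d_i/d_o = 0.622: τ_max = 16T/(π d_o³ (1−k⁴)), so d_o = [16T/(π τ_allow (1−k⁴))]^(1/3) = [16·182000/(π·1.29×10^8·0.8503)]^(1/3) = 0.2037 m.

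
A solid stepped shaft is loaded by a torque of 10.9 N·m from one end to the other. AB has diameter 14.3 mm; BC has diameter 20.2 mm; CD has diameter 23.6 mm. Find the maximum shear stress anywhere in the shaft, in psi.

2750 psi

Under the same torque, τ_max = 16T/(πd³) is largest where d is smallest — segment AB (d = 14.3 mm).
τ_max = 16·10.90/(π·(0.0143)³) = 1.898×10^7 Pa.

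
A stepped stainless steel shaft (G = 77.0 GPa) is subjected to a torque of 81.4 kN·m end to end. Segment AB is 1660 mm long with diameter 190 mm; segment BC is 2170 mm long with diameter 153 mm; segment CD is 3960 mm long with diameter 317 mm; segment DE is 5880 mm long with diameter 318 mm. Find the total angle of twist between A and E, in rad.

J_AB = π(0.190)⁴/32 = 1.28×10^-4 m⁴; J_BC = π(0.153)⁴/32 = 5.38×10^-5 m⁴; J_CD = π(0.317)⁴/32 = 9.91×10^-4 m⁴; J_DE = π(0.318)⁴/32 = 1.00×10^-3 m⁴.
θ = (T/G)·Σ L_i/J_i = (81400/77.0×10⁹)·(1.66/1.28×10^-4 + 2.17/5.38×10^-5 + 3.96/9.91×10^-4 + 5.88/1.00×10^-3) = 0.06677 rad.

0.0668 rad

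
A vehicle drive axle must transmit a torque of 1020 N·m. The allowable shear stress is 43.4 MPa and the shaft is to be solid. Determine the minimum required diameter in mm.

49.3 mm

For a solid shaft τ_max = 16T/(πd³), so d = (16T/(π τ_allow))^(1/3) = (16·1020/(π·4.34×10^7))^(1/3) = 0.04928 m.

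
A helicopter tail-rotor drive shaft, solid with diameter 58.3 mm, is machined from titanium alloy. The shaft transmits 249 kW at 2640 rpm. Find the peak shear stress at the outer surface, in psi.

ω = 2π·2640/60 = 276.5 rad/s, so T = P/ω = 249×10³ / 276.5 = 900.7 N·m.
J = πd⁴/32 = π(0.0583)⁴/32 = 1.134×10^-6 m⁴.
τ_max = T·r/J = 900.7 × 0.0291 / 1.134×10^-6 = 2.315×10^7 Pa.

3360 psi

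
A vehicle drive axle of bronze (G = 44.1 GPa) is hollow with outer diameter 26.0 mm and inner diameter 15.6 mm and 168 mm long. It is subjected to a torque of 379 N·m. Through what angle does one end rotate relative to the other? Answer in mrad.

J = π(d_o⁴ − d_i⁴)/32 = π(0.0260⁴ − 0.0156⁴)/32 = 3.905×10^-8 m⁴.
θ = T·L/(G·J) = 379.0 × 0.168 / (44.1×10⁹ × 3.905×10^-8) = 0.03697 rad.

37.0 mrad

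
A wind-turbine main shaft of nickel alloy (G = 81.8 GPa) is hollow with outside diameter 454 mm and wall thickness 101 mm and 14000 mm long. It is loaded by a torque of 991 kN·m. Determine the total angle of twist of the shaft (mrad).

J = π(d_o⁴ − d_i⁴)/32 = π(0.454⁴ − 0.252⁴)/32 = 3.775×10^-3 m⁴.
θ = T·L/(G·J) = 991000 × 14.0 / (81.8×10⁹ × 3.775×10^-3) = 0.04493 rad.

44.9 mrad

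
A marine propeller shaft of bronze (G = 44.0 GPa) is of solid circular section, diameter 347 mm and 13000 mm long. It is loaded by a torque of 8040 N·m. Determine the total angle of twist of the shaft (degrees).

J = πd⁴/32 = π(0.347)⁴/32 = 1.423×10^-3 m⁴.
θ = T·L/(G·J) = 8040 × 13.0 / (44.0×10⁹ × 1.423×10^-3) = 1.669×10^-3 rad.

0.0956°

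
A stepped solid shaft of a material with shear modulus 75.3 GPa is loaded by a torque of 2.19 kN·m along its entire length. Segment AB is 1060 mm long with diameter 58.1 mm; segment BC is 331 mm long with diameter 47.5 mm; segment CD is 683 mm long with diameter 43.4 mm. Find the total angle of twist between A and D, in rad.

J_AB = π(0.0581)⁴/32 = 1.12×10^-6 m⁴; J_BC = π(0.0475)⁴/32 = 5.00×10^-7 m⁴; J_CD = π(0.0434)⁴/32 = 3.48×10^-7 m⁴.
θ = (T/G)·Σ L_i/J_i = (2190/75.3×10⁹)·(1.06/1.12×10^-6 + 0.331/5.00×10^-7 + 0.683/3.48×10^-7) = 0.1039 rad.

0.104 rad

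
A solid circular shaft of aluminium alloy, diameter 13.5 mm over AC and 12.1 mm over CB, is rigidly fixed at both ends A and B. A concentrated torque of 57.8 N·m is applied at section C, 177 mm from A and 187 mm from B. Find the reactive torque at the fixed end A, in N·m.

35.9 N·m

Compatibility: T_A·a/J_AC = T_B·b/J_CB with T_A + T_B = T₀.
J_AC = 3.26×10^-9 m⁴, J_CB = 2.10×10^-9 m⁴, so T_A = T₀·(J_AC/a)/((J_AC/a)+(J_CB/b)) = 35.88 N·m, T_B = 21.92 N·m.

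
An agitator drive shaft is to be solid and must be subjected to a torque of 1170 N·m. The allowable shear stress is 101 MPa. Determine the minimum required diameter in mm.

38.9 mm

For a solid shaft τ_max = 16T/(πd³), so d = (16T/(π τ_allow))^(1/3) = (16·1170/(π·1.01×10^8))^(1/3) = 0.03893 m.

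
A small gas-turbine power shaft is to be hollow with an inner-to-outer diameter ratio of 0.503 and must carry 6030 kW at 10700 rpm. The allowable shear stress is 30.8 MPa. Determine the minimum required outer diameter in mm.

ω = 2π·10700/60 = 1121 rad/s, so T = P/ω = 6030×10³ / 1121 = 5382 N·m.
For a hollow shaft with d_i/d_o = 0.503: τ_max = 16T/(π d_o³ (1−k⁴)), so d_o = [16T/(π τ_allow (1−k⁴))]^(1/3) = [16·5382/(π·3.08×10^7·0.9360)]^(1/3) = 0.09833 m.

98.3 mm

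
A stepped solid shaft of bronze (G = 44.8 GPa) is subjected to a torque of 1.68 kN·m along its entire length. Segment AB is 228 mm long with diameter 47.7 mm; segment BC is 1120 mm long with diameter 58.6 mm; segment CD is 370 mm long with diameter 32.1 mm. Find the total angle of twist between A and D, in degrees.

J_AB = π(0.0477)⁴/32 = 5.08×10^-7 m⁴; J_BC = π(0.0586)⁴/32 = 1.16×10^-6 m⁴; J_CD = π(0.0321)⁴/32 = 1.04×10^-7 m⁴.
θ = (T/G)·Σ L_i/J_i = (1680/44.8×10⁹)·(0.228/5.08×10^-7 + 1.12/1.16×10^-6 + 0.370/1.04×10^-7) = 0.1862 rad.

10.7°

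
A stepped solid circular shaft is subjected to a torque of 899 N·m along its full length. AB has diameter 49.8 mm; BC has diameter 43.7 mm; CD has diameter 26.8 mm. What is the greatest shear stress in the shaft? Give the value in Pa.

2.38e8 Pa

Under the same torque, τ_max = 16T/(πd³) is largest where d is smallest — segment CD (d = 26.8 mm).
τ_max = 16·899.0/(π·(0.0268)³) = 2.379×10^8 Pa.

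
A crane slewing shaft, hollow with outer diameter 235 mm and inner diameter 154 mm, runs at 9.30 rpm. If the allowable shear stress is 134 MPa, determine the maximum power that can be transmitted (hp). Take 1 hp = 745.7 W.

364 hp

J = π(d_o⁴ − d_i⁴)/32 = π(0.235⁴ − 0.154⁴)/32 = 2.442×10^-4 m⁴.
T_max = τ_allow·J/r = 1.34×10^8 × 2.442×10^-4 / 0.117 = 278500 N·m.
ω = 2π·9.30/60 = 0.9739 rad/s, so P_max = T_max·ω = 2.712×10^5 W.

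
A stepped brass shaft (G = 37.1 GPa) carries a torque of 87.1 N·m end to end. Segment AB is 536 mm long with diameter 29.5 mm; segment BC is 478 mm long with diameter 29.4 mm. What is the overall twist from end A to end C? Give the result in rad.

J_AB = π(0.0295)⁴/32 = 7.44×10^-8 m⁴; J_BC = π(0.0294)⁴/32 = 7.33×10^-8 m⁴.
θ = (T/G)·Σ L_i/J_i = (87.10/37.1×10⁹)·(0.536/7.44×10^-8 + 0.478/7.33×10^-8) = 0.03222 rad.

0.0322 rad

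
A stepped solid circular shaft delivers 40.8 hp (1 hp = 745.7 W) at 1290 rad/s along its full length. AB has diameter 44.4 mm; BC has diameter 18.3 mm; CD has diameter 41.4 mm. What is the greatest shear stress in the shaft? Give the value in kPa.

ω = 1290 rad/s, so T = P/ω = 40.8×745.7 / 1290 = 23.58 N·m.
Under the same torque, τ_max = 16T/(πd³) is largest where d is smallest — segment BC (d = 18.3 mm).
τ_max = 16·23.58/(π·(0.0183)³) = 1.960×10^7 Pa.

19600 kPa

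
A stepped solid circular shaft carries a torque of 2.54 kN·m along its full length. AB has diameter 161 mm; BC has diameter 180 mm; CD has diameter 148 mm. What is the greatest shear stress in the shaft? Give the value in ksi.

0.579 ksi

Under the same torque, τ_max = 16T/(πd³) is largest where d is smallest — segment CD (d = 148 mm).
τ_max = 16·2540/(π·(0.148)³) = 3.990×10^6 Pa.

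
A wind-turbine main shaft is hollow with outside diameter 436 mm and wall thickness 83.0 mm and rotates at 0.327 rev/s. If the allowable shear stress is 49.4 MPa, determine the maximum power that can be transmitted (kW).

1410 kW

J = π(d_o⁴ − d_i⁴)/32 = π(0.436⁴ − 0.270⁴)/32 = 3.026×10^-3 m⁴.
T_max = τ_allow·J/r = 4.94×10^7 × 3.026×10^-3 / 0.218 = 685700 N·m.
ω = 2π·0.327 = 2.055 rad/s, so P_max = T_max·ω = 1.409×10^6 W.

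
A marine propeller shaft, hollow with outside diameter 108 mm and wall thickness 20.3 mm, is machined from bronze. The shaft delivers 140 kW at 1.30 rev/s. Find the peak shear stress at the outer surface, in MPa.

81.7 MPa

ω = 2π·1.30 = 8.168 rad/s, so T = P/ω = 140×10³ / 8.168 = 17140 N·m.
J = π(d_o⁴ − d_i⁴)/32 = π(0.108⁴ − 0.0674⁴)/32 = 1.133×10^-5 m⁴.
τ_max = T·r/J = 17140 × 0.0540 / 1.133×10^-5 = 8.169×10^7 Pa.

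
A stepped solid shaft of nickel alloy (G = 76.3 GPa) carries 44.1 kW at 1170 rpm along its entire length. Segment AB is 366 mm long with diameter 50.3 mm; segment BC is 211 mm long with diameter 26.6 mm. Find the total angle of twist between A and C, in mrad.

ω = 2π·1170/60 = 122.5 rad/s, so T = P/ω = 44.1×10³ / 122.5 = 359.9 N·m.
J_AB = π(0.0503)⁴/32 = 6.28×10^-7 m⁴; J_BC = π(0.0266)⁴/32 = 4.92×10^-8 m⁴.
θ = (T/G)·Σ L_i/J_i = (359.9/76.3×10⁹)·(0.366/6.28×10^-7 + 0.211/4.92×10^-8) = 0.02300 rad.

23.0 mrad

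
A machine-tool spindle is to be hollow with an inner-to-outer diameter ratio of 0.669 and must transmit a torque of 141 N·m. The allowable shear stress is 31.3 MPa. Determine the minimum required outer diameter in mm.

30.6 mm

For a hollow shaft with d_i/d_o = 0.669: τ_max = 16T/(π d_o³ (1−k⁴)), so d_o = [16T/(π τ_allow (1−k⁴))]^(1/3) = [16·141.0/(π·3.13×10^7·0.7997)]^(1/3) = 0.03061 m.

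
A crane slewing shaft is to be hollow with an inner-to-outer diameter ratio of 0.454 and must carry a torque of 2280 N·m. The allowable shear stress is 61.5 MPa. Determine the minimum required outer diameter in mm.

For a hollow shaft with d_i/d_o = 0.454: τ_max = 16T/(π d_o³ (1−k⁴)), so d_o = [16T/(π τ_allow (1−k⁴))]^(1/3) = [16·2280/(π·6.15×10^7·0.9575)]^(1/3) = 0.05821 m.

58.2 mm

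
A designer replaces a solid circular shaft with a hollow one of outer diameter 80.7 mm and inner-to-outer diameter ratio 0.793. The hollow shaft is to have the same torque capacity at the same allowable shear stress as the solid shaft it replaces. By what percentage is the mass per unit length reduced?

48.1 %

Equal τ_max and T ⇒ the solid shaft needs d_s³ = d_o³(1−k⁴), so d_s = 80.7·(1−0.793⁴)^(1/3) = 68.24 mm.
Area ratio A_h/A_s = d_o²(1−k²)/d_s² = (1−k²)/(1−k⁴)^(2/3) = 0.5191.
Mass saving = 1 − 0.5191 = 48.1 %.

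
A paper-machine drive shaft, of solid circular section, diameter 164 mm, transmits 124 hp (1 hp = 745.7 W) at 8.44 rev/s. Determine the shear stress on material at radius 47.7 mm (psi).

170 psi

ω = 2π·8.44 = 53.03 rad/s, so T = P/ω = 124×745.7 / 53.03 = 1744 N·m.
J = πd⁴/32 = π(0.164)⁴/32 = 7.102×10^-5 m⁴.
Shear stress varies linearly with radius: τ = T·r/J = 1744 × 0.0477 / 7.102×10^-5 = 1.171×10^6 Pa.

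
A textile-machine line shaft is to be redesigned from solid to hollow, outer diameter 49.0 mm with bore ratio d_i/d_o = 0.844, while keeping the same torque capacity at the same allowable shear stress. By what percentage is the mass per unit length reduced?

Equal τ_max and T ⇒ the solid shaft needs d_s³ = d_o³(1−k⁴), so d_s = 49.0·(1−0.844⁴)^(1/3) = 38.70 mm.
Area ratio A_h/A_s = d_o²(1−k²)/d_s² = (1−k²)/(1−k⁴)^(2/3) = 0.4612.
Mass saving = 1 − 0.4612 = 53.9 %.

53.9 %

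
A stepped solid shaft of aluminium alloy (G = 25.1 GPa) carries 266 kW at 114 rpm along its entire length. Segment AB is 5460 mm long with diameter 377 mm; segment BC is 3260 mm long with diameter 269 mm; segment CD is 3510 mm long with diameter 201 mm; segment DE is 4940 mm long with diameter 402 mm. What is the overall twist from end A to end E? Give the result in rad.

ω = 2π·114/60 = 11.94 rad/s, so T = P/ω = 266×10³ / 11.94 = 22280 N·m.
J_AB = π(0.377)⁴/32 = 1.98×10^-3 m⁴; J_BC = π(0.269)⁴/32 = 5.14×10^-4 m⁴; J_CD = π(0.201)⁴/32 = 1.60×10^-4 m⁴; J_DE = π(0.402)⁴/32 = 2.56×10^-3 m⁴.
θ = (T/G)·Σ L_i/J_i = (22280/25.1×10⁹)·(5.46/1.98×10^-3 + 3.26/5.14×10^-4 + 3.51/1.60×10^-4 + 4.94/2.56×10^-3) = 0.02923 rad.

0.0292 rad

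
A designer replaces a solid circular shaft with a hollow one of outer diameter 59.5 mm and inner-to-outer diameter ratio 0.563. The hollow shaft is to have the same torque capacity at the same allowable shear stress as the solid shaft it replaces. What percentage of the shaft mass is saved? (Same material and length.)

Equal τ_max and T ⇒ the solid shaft needs d_s³ = d_o³(1−k⁴), so d_s = 59.5·(1−0.563⁴)^(1/3) = 57.44 mm.
Area ratio A_h/A_s = d_o²(1−k²)/d_s² = (1−k²)/(1−k⁴)^(2/3) = 0.7330.
Mass saving = 1 − 0.7330 = 26.7 %.

26.7 %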